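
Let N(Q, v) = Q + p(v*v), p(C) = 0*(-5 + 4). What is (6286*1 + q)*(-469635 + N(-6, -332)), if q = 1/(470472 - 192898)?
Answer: -22147129284345/7502 ≈ -2.9522e+9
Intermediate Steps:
q = 1/277574 ≈ 3.6026e-6
p(C) = 0 (p(C) = 0*(-1) = 0)
N(Q, v) = Q (N(Q, v) = Q + 0 = Q)
(6286*1 + q)*(-469635 + N(-6, -332)) = (6286*1 + 1/277574)*(-469635 - 6) = (6286 + 1/277574)*(-469641) = (1744830165/277574)*(-469641) = -22147129284345/7502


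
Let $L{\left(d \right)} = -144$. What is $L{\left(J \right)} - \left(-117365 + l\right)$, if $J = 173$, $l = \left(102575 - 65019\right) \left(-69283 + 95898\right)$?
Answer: $-999435719$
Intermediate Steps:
$l = 999552940$ ($l = 37556 \cdot 26615 = 999552940$)
$L{\left(J \right)} - \left(-117365 + l\right) = -144 + \left(117365 - 999552940\right) = -144 - 999435575 = -999435719$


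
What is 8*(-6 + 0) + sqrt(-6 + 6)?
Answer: -48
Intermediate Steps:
8*(-6 + 0) + sqrt(-6 + 6) = 8*(-6) + sqrt(0) = -48 + 0 = -48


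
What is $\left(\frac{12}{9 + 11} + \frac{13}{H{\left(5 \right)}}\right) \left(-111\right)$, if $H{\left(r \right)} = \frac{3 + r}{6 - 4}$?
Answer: $- \frac{8547}{20} \approx -427.35$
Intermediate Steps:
$H{\left(r \right)} = \frac{3}{2} + \frac{r}{2}$ ($H{\left(r \right)} = \frac{3 + r}{2} = \left(3 + r\right) \frac{1}{2} = \frac{3}{2} + \frac{r}{2}$)
$\left(\frac{12}{9 + 11} + \frac{13}{H{\left(5 \right)}}\right) \left(-111\right) = \left(\frac{12}{9 + 11} + \frac{13}{\frac{3}{2} + \frac{1}{2} \cdot 5}\right) \left(-111\right) = \left(\frac{12}{20} + \frac{13}{\frac{3}{2} + \frac{5}{2}}\right) \left(-111\right) = \left(12 \cdot \frac{1}{20} + \frac{13}{4}\right) \left(-111\right) = \left(\frac{3}{5} + 13 \cdot \frac{1}{4}\right) \left(-111\right) = \left(\frac{3}{5} + \frac{13}{4}\right) \left(-111\right) = \frac{77}{20} \left(-111\right) = - \frac{8547}{20}$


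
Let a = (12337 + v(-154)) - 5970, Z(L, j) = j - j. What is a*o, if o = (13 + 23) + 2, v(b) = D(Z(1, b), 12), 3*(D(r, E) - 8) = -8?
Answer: 726446/3 ≈ 2.4215e+5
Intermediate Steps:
Z(L, j) = 0
D(r, E) = 16/3 (D(r, E) = 8 + (1/3)*(-8) = 8 - 8/3 = 16/3)
v(b) = 16/3
o = 38 (o = 36 + 2 = 38)
a = 19117/3 (a = (12337 + 16/3) - 5970 = 37027/3 - 5970 = 19117/3 ≈ 6372.3)
a*o = (19117/3)*38 = 726446/3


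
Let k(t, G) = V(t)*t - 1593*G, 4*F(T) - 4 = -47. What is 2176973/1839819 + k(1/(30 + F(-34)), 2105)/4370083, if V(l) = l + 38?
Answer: 19827499006202276/47670118926678633 ≈ 0.41593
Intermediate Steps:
V(l) = 38 + l
F(T) = -43/4 (F(T) = 1 + (¼)*(-47) = 1 - 47/4 = -43/4)
k(t, G) = -1593*G + t*(38 + t) (k(t, G) = (38 + t)*t - 1593*G = t*(38 + t) - 1593*G = -1593*G + t*(38 + t))
2176973/1839819 + k(1/(30 + F(-34)), 2105)/4370083 = 2176973/1839819 + (-1593*2105 + (38 + 1/(30 - 43/4))/(30 - 43/4))/4370083 = 2176973*(1/1839819) + (-3353265 + (38 + 1/(77/4))/(77/4))*(1/4370083) = 2176973/1839819 + (-3353265 + 4*(38 + 4/77)/77)*(1/4370083) = 2176973/1839819 + (-3353265 + (4/77)*(2930/77))*(1/4370083) = 2176973/1839819 + (-3353265 + 11720/5929)*(1/4370083) = 2176973/1839819 - 19881496465/5929*1/4370083 = 2176973/1839819 - 19881496465/25910222107 = 19827499006202276/47670118926678633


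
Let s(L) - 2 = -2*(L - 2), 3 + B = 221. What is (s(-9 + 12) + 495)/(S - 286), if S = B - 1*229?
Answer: -5/3 ≈ -1.6667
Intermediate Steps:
B = 218 (B = -3 + 221 = 218)
s(L) = 6 - 2*L (s(L) = 2 - 2*(L - 2) = 2 - 2*(-2 + L) = 2 + (4 - 2*L) = 6 - 2*L)
S = -11 (S = 218 - 1*229 = 218 - 229 = -11)
(s(-9 + 12) + 495)/(S - 286) = ((6 - 2*(-9 + 12)) + 495)/(-11 - 286) = ((6 - 2*3) + 495)/(-297) = ((6 - 6) + 495)*(-1/297) = (0 + 495)*(-1/297) = 495*(-1/297) = -5/3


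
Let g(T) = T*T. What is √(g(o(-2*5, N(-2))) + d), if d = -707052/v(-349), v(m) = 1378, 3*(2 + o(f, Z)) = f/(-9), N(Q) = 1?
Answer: 5*I*√7066013318/18603 ≈ 22.593*I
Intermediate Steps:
o(f, Z) = -2 - f/27 (o(f, Z) = -2 + (f/(-9))/3 = -2 + (f*(-⅑))/3 = -2 + (-f/9)/3 = -2 - f/27)
g(T) = T²
d = -353526/689 (d = -707052/1378 = -707052*1/1378 = -353526/689 ≈ -513.10)
√(g(o(-2*5, N(-2))) + d) = √((-2 - (-2)*5/27)² - 353526/689) = √((-2 - 1/27*(-10))² - 353526/689) = √((-2 + 10/27)² - 353526/689) = √((-44/27)² - 353526/689) = √(1936/729 - 353526/689) = √(-256386550/502281) = 5*I*√7066013318/18603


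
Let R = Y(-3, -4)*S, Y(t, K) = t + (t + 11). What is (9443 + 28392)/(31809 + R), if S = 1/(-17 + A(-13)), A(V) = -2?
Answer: 102695/86338 ≈ 1.1895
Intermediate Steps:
Y(t, K) = 11 + 2*t (Y(t, K) = t + (11 + t) = 11 + 2*t)
S = -1/19 (S = 1/(-17 - 2) = 1/(-19) = -1/19 ≈ -0.052632)
R = -5/19 (R = (11 + 2*(-3))*(-1/19) = (11 - 6)*(-1/19) = 5*(-1/19) = -5/19 ≈ -0.26316)
(9443 + 28392)/(31809 + R) = (9443 + 28392)/(31809 - 5/19) = 37835/(604366/19) = 37835*(19/604366) = 102695/86338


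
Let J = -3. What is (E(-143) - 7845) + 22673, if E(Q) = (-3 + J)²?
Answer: 14864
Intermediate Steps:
E(Q) = 36 (E(Q) = (-3 - 3)² = (-6)² = 36)
(E(-143) - 7845) + 22673 = (36 - 7845) + 22673 = -7809 + 22673 = 14864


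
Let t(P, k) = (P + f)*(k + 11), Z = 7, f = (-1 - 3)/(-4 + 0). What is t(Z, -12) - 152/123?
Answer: -1136/123 ≈ -9.2358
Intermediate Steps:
f = 1 (f = -4/(-4) = -4*(-¼) = 1)
t(P, k) = (1 + P)*(11 + k) (t(P, k) = (P + 1)*(k + 11) = (1 + P)*(11 + k))
t(Z, -12) - 152/123 = (11 - 12 + 11*7 + 7*(-12)) - 152/123 = (11 - 12 + 77 - 84) + (1/123)*(-152) = -8 - 152/123 = -1136/123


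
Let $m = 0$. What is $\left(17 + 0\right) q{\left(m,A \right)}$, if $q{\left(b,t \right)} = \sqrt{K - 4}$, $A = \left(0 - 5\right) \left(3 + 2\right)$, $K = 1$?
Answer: $17 i \sqrt{3} \approx 29.445 i$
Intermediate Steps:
$A = -25$ ($A = \left(-5\right) 5 = -25$)
$q{\left(b,t \right)} = i \sqrt{3}$ ($q{\left(b,t \right)} = \sqrt{1 - 4} = \sqrt{-3} = i \sqrt{3}$)
$\left(17 + 0\right) q{\left(m,A \right)} = \left(17 + 0\right) i \sqrt{3} = 17 i \sqrt{3}$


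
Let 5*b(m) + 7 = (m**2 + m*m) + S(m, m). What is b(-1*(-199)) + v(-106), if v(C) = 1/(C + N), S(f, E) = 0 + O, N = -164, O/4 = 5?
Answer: 4277609/270 ≈ 15843.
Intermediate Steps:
O = 20 (O = 4*5 = 20)
S(f, E) = 20 (S(f, E) = 0 + 20 = 20)
v(C) = 1/(-164 + C) (v(C) = 1/(C - 164) = 1/(-164 + C))
b(m) = 13/5 + 2*m**2/5 (b(m) = -7/5 + ((m**2 + m*m) + 20)/5 = -7/5 + ((m**2 + m**2) + 20)/5 = -7/5 + (2*m**2 + 20)/5 = -7/5 + (20 + 2*m**2)/5 = -7/5 + (4 + 2*m**2/5) = 13/5 + 2*m**2/5)
b(-1*(-199)) + v(-106) = (13/5 + 2*(-1*(-199))**2/5) + 1/(-164 - 106) = (13/5 + (2/5)*199**2) + 1/(-270) = (13/5 + (2/5)*39601) - 1/270 = (13/5 + 79202/5) - 1/270 = 15843 - 1/270 = 4277609/270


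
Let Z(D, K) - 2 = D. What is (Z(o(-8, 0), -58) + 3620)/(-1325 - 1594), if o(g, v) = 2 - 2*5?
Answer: -26/21 ≈ -1.2381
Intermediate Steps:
o(g, v) = -8 (o(g, v) = 2 - 10 = -8)
Z(D, K) = 2 + D
(Z(o(-8, 0), -58) + 3620)/(-1325 - 1594) = ((2 - 8) + 3620)/(-1325 - 1594) = (-6 + 3620)/(-2919) = 3614*(-1/2919) = -26/21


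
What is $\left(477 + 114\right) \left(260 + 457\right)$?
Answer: $423747$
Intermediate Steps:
$\left(477 + 114\right) \left(260 + 457\right) = 591 \cdot 717 = 423747$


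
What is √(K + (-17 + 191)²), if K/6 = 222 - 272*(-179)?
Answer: 2*√80934 ≈ 568.98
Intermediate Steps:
K = 293460 (K = 6*(222 - 272*(-179)) = 6*(222 + 48688) = 6*48910 = 293460)
√(K + (-17 + 191)²) = √(293460 + (-17 + 191)²) = √(293460 + 174²) = √(293460 + 30276) = √323736 = 2*√80934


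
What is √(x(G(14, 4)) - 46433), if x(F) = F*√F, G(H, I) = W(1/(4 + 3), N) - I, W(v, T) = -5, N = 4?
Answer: √(-46433 - 27*I) ≈ 0.0627 - 215.48*I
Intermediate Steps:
G(H, I) = -5 - I
x(F) = F^(3/2)
√(x(G(14, 4)) - 46433) = √((-5 - 1*4)^(3/2) - 46433) = √((-5 - 4)^(3/2) - 46433) = √((-9)^(3/2) - 46433) = √(-27*I - 46433) = √(-46433 - 27*I)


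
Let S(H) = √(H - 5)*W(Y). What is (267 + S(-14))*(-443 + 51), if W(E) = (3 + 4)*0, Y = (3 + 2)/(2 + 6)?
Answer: -104664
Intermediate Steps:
Y = 5/8 ≈ 0.62500
W(E) = 0 (W(E) = 7*0 = 0)
S(H) = 0 (S(H) = √(H - 5)*0 = √(-5 + H)*0 = 0)
(267 + S(-14))*(-443 + 51) = (267 + 0)*(-443 + 51) = 267*(-392) = -104664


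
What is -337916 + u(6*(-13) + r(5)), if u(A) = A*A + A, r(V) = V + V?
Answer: -333360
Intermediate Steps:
r(V) = 2*V
u(A) = A + A**2 (u(A) = A**2 + A = A + A**2)
-337916 + u(6*(-13) + r(5)) = -337916 + (6*(-13) + 2*5)*(1 + (6*(-13) + 2*5)) = -337916 + (-78 + 10)*(1 + (-78 + 10)) = -337916 - 68*(1 - 68) = -337916 - 68*(-67) = -337916 + 4556 = -333360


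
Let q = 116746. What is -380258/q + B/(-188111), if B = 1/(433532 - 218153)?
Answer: -1100443811241182/337855911476391 ≈ -3.2571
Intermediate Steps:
B = 1/215379 ≈ 4.6430e-6
-380258/q + B/(-188111) = -380258/116746 + (1/215379)/(-188111) = -380258*1/116746 + (1/215379)*(-1/188111) = -190129/58373 - 1/40515159069 = -1100443811241182/337855911476391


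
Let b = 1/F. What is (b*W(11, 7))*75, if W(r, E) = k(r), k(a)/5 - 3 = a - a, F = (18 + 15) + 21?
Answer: 125/6 ≈ 20.833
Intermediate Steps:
F = 54 (F = 33 + 21 = 54)
b = 1/54 ≈ 0.018519
k(a) = 15 (k(a) = 15 + 5*(a - a) = 15 + 5*0 = 15 + 0 = 15)
W(r, E) = 15
(b*W(11, 7))*75 = ((1/54)*15)*75 = (5/18)*75 = 125/6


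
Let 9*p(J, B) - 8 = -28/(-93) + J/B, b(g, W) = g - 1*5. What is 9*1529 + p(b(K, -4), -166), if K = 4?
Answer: 1912109107/138942 ≈ 13762.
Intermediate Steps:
b(g, W) = -5 + g (b(g, W) = g - 5 = -5 + g)
p(J, B) = 772/837 + J/(9*B) (p(J, B) = 8/9 + (-28/(-93) + J/B)/9 = 8/9 + (-28*(-1/93) + J/B)/9 = 8/9 + (28/93 + J/B)/9 = 8/9 + (28/837 + J/(9*B)) = 772/837 + J/(9*B))
9*1529 + p(b(K, -4), -166) = 9*1529 + (772/837 + (⅑)*(-5 + 4)/(-166)) = 13761 + (772/837 + (⅑)*(-1)*(-1/166)) = 13761 + (772/837 + 1/1494) = 13761 + 128245/138942 = 1912109107/138942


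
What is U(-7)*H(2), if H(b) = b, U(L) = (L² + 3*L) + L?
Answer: 42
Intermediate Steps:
U(L) = L² + 4*L
U(-7)*H(2) = -7*(4 - 7)*2 = -7*(-3)*2 = 21*2 = 42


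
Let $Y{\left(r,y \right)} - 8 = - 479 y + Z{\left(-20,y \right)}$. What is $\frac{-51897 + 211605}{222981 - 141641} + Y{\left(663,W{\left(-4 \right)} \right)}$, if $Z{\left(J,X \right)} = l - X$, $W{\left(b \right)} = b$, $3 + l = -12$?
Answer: $\frac{38940782}{20335} \approx 1915.0$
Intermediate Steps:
$l = -15$ ($l = -3 - 12 = -15$)
$Z{\left(J,X \right)} = -15 - X$
$Y{\left(r,y \right)} = -7 - 480 y$ ($Y{\left(r,y \right)} = 8 - \left(15 + 480 y\right) = -7 - 480 y$)
$\frac{-51897 + 211605}{222981 - 141641} + Y{\left(663,W{\left(-4 \right)} \right)} = \frac{-51897 + 211605}{222981 - 141641} - -1913 = \frac{159708}{81340} + \left(-7 + 1920\right) = 159708 \cdot \frac{1}{81340} + 1913 = \frac{39927}{20335} + 1913 = \frac{38940782}{20335}$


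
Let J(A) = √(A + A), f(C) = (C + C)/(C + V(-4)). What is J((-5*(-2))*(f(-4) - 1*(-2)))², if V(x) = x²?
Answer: 80/3 ≈ 26.667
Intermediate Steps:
f(C) = 2*C/(16 + C) (f(C) = (C + C)/(C + (-4)²) = (2*C)/(C + 16) = (2*C)/(16 + C) = 2*C/(16 + C))
J(A) = √2*√A (J(A) = √(2*A) = √2*√A)
J((-5*(-2))*(f(-4) - 1*(-2)))² = (√2*√((-5*(-2))*(2*(-4)/(16 - 4) - 1*(-2))))² = (√2*√(10*(2*(-4)/12 + 2)))² = (√2*√(10*(2*(-4)*(1/12) + 2)))² = (√2*√(10*(-⅔ + 2)))² = (√2*√(10*(4/3)))² = (√2*√(40/3))² = (√2*(2*√30/3))² = (4*√15/3)² = 80/3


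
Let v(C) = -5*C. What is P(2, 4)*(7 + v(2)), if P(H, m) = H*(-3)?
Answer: 18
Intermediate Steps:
P(H, m) = -3*H
P(2, 4)*(7 + v(2)) = (-3*2)*(7 - 5*2) = -6*(7 - 10) = -6*(-3) = 18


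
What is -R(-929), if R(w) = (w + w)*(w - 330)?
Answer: -2339222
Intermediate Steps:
R(w) = 2*w*(-330 + w) (R(w) = (2*w)*(-330 + w) = 2*w*(-330 + w))
-R(-929) = -2*(-929)*(-330 - 929) = -2*(-929)*(-1259) = -1*2339222 = -2339222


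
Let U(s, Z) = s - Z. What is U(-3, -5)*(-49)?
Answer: -98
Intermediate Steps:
U(-3, -5)*(-49) = (-3 - 1*(-5))*(-49) = (-3 + 5)*(-49) = 2*(-49) = -98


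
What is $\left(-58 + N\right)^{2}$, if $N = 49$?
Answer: $81$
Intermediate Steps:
$\left(-58 + N\right)^{2} = \left(-58 + 49\right)^{2} = \left(-9\right)^{2} = 81$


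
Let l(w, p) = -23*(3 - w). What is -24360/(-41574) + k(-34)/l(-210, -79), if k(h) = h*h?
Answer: 11880016/33945171 ≈ 0.34998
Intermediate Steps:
l(w, p) = -69 + 23*w
k(h) = h²
-24360/(-41574) + k(-34)/l(-210, -79) = -24360/(-41574) + (-34)²/(-69 + 23*(-210)) = -24360*(-1/41574) + 1156/(-69 - 4830) = 4060/6929 + 1156/(-4899) = 4060/6929 + 1156*(-1/4899) = 4060/6929 - 1156/4899 = 11880016/33945171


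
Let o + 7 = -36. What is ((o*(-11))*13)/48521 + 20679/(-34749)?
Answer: -2175466/4644783 ≈ -0.46837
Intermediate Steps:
o = -43 (o = -7 - 36 = -43)
((o*(-11))*13)/48521 + 20679/(-34749) = (-43*(-11)*13)/48521 + 20679/(-34749) = (473*13)*(1/48521) + 20679*(-1/34749) = 6149*(1/48521) - 6893/11583 = 559/4411 - 6893/11583 = -2175466/4644783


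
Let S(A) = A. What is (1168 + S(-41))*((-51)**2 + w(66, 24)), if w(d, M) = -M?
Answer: 2904279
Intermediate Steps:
(1168 + S(-41))*((-51)**2 + w(66, 24)) = (1168 - 41)*((-51)**2 - 1*24) = 1127*(2601 - 24) = 1127*2577 = 2904279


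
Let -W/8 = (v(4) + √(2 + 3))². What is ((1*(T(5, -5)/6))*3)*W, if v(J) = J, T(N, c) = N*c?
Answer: 2100 + 800*√5 ≈ 3888.9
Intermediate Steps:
W = -8*(4 + √5)² (W = -8*(4 + √(2 + 3))² = -8*(4 + √5)² ≈ -311.11)
((1*(T(5, -5)/6))*3)*W = ((1*((5*(-5))/6))*3)*(-168 - 64*√5) = ((1*(-25*⅙))*3)*(-168 - 64*√5) = ((1*(-25/6))*3)*(-168 - 64*√5) = (-25/6*3)*(-168 - 64*√5) = -25*(-168 - 64*√5)/2 = 2100 + 800*√5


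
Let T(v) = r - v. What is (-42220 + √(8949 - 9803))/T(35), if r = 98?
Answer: -42220/63 + I*√854/63 ≈ -670.16 + 0.46386*I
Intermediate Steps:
T(v) = 98 - v
(-42220 + √(8949 - 9803))/T(35) = (-42220 + √(8949 - 9803))/(98 - 1*35) = (-42220 + √(-854))/(98 - 35) = (-42220 + I*√854)/63 = (-42220 + I*√854)*(1/63) = -42220/63 + I*√854/63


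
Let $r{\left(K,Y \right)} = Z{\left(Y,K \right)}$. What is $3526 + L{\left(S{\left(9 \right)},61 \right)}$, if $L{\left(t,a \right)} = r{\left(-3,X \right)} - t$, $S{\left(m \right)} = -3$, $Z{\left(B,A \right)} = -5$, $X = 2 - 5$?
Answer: $3524$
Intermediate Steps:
$X = -3$
$r{\left(K,Y \right)} = -5$
$L{\left(t,a \right)} = -5 - t$
$3526 + L{\left(S{\left(9 \right)},61 \right)} = 3526 - 2 = 3524$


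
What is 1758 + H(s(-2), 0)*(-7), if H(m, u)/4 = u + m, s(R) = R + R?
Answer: 1870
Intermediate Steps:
s(R) = 2*R
H(m, u) = 4*m + 4*u (H(m, u) = 4*(u + m) = 4*(m + u) = 4*m + 4*u)
1758 + H(s(-2), 0)*(-7) = 1758 + (4*(2*(-2)) + 4*0)*(-7) = 1758 + (4*(-4) + 0)*(-7) = 1758 + (-16 + 0)*(-7) = 1758 - 16*(-7) = 1758 + 112 = 1870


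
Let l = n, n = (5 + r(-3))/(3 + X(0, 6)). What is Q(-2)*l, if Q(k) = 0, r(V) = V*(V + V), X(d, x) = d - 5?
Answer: 0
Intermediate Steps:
X(d, x) = -5 + d
r(V) = 2*V² (r(V) = V*(2*V) = 2*V²)
n = -23/2 (n = (5 + 2*(-3)²)/(3 + (-5 + 0)) = (5 + 2*9)/(3 - 5) = (5 + 18)/(-2) = 23*(-½) = -23/2 ≈ -11.500)
l = -23/2 ≈ -11.500
Q(-2)*l = 0*(-23/2) = 0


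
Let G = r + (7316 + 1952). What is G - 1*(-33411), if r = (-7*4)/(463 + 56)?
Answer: 22150373/519 ≈ 42679.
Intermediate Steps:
r = -28/519 ≈ -0.053950
G = 4810064/519 (G = -28/519 + (7316 + 1952) = -28/519 + 9268 = 4810064/519 ≈ 9267.9)
G - 1*(-33411) = 4810064/519 - 1*(-33411) = 4810064/519 + 33411 = 22150373/519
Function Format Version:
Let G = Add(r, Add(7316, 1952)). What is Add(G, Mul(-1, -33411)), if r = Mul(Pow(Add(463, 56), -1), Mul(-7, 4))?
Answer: Rational(22150373, 519) ≈ 42679.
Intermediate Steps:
r = Rational(-28, 519) (r = Mul(Pow(519, -1), -28) = Mul(Rational(1, 519), -28) = Rational(-28, 519) ≈ -0.053950)
G = Rational(4810064, 519) (G = Add(Rational(-28, 519), Add(7316, 1952)) = Add(Rational(-28, 519), 9268) = Rational(4810064, 519) ≈ 9267.9)
Add(G, Mul(-1, -33411)) = Add(Rational(4810064, 519), Mul(-1, -33411)) = Add(Rational(4810064, 519), 33411) = Rational(22150373, 519)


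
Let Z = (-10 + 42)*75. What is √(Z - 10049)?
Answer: I*√7649 ≈ 87.459*I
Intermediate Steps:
Z = 2400 (Z = 32*75 = 2400)
√(Z - 10049) = √(2400 - 10049) = √(-7649) = I*√7649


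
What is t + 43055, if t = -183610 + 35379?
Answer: -105176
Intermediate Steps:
t = -148231
t + 43055 = -148231 + 43055 = -105176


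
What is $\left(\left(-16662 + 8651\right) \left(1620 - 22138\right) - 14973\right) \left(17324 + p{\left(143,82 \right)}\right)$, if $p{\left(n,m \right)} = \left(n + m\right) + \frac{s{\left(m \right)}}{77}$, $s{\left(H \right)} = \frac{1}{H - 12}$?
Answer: $\frac{3109233465279895}{1078} \approx 2.8843 \cdot 10^{12}$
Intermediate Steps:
$s{\left(H \right)} = \frac{1}{-12 + H}$
$p{\left(n,m \right)} = m + n + \frac{1}{77 \left(-12 + m\right)}$ ($p{\left(n,m \right)} = \left(n + m\right) + \frac{1}{\left(-12 + m\right) 77} = \left(m + n\right) + \frac{1}{-12 + m} \frac{1}{77} = \left(m + n\right) + \frac{1}{77 \left(-12 + m\right)} = m + n + \frac{1}{77 \left(-12 + m\right)}$)
$\left(\left(-16662 + 8651\right) \left(1620 - 22138\right) - 14973\right) \left(17324 + p{\left(143,82 \right)}\right) = \left(\left(-16662 + 8651\right) \left(1620 - 22138\right) - 14973\right) \left(17324 + \frac{\frac{1}{77} + \left(-12 + 82\right) \left(82 + 143\right)}{-12 + 82}\right) = \left(\left(-8011\right) \left(-20518\right) - 14973\right) \left(17324 + \frac{\frac{1}{77} + 70 \cdot 225}{70}\right) = \left(164369698 - 14973\right) \left(17324 + \frac{\frac{1}{77} + 15750}{70}\right) = 164354725 \left(17324 + \frac{1}{70} \cdot \frac{1212751}{77}\right) = 164354725 \left(17324 + \frac{1212751}{5390}\right) = 164354725 \cdot \frac{94589111}{5390} = \frac{3109233465279895}{1078}$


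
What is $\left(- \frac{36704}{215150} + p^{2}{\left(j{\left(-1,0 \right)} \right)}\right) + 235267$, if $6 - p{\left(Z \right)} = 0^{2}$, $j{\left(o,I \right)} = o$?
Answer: $\frac{25312701873}{107575} \approx 2.353 \cdot 10^{5}$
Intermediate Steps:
$p{\left(Z \right)} = 6$ ($p{\left(Z \right)} = 6 - 0^{2} = 6 - 0 = 6 + 0 = 6$)
$\left(- \frac{36704}{215150} + p^{2}{\left(j{\left(-1,0 \right)} \right)}\right) + 235267 = \left(- \frac{36704}{215150} + 6^{2}\right) + 235267 = \left(\left(-36704\right) \frac{1}{215150} + 36\right) + 235267 = \left(- \frac{18352}{107575} + 36\right) + 235267 = \frac{3854348}{107575} + 235267 = \frac{25312701873}{107575}$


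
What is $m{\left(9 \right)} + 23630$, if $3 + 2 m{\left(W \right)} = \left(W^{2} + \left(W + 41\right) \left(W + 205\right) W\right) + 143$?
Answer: $\frac{143781}{2} \approx 71891.0$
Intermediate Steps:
$m{\left(W \right)} = 70 + \frac{W^{2}}{2} + \frac{W \left(41 + W\right) \left(205 + W\right)}{2}$ ($m{\left(W \right)} = - \frac{3}{2} + \frac{\left(W^{2} + \left(W + 41\right) \left(W + 205\right) W\right) + 143}{2} = - \frac{3}{2} + \frac{\left(W^{2} + \left(41 + W\right) \left(205 + W\right) W\right) + 143}{2} = - \frac{3}{2} + \frac{\left(W^{2} + W \left(41 + W\right) \left(205 + W\right)\right) + 143}{2} = - \frac{3}{2} + \frac{143 + W^{2} + W \left(41 + W\right) \left(205 + W\right)}{2} = - \frac{3}{2} + \left(\frac{143}{2} + \frac{W^{2}}{2} + \frac{W \left(41 + W\right) \left(205 + W\right)}{2}\right) = 70 + \frac{W^{2}}{2} + \frac{W \left(41 + W\right) \left(205 + W\right)}{2}$)
$m{\left(9 \right)} + 23630 = \left(70 + \frac{9^{3}}{2} + \frac{247 \cdot 9^{2}}{2} + \frac{8405}{2} \cdot 9\right) + 23630 = \left(70 + \frac{1}{2} \cdot 729 + \frac{247}{2} \cdot 81 + \frac{75645}{2}\right) + 23630 = \left(70 + \frac{729}{2} + \frac{20007}{2} + \frac{75645}{2}\right) + 23630 = \frac{96521}{2} + 23630 = \frac{143781}{2}$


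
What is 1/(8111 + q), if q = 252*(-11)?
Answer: 1/5339 ≈ 0.00018730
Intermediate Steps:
q = -2772
1/(8111 + q) = 1/(8111 - 2772) = 1/5339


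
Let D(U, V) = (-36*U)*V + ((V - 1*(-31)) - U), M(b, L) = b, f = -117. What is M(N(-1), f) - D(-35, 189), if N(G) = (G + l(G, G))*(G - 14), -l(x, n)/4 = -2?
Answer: -238500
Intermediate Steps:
l(x, n) = 8 (l(x, n) = -4*(-2) = 8)
N(G) = (-14 + G)*(8 + G) (N(G) = (G + 8)*(G - 14) = (8 + G)*(-14 + G) = (-14 + G)*(8 + G))
D(U, V) = 31 + V - U - 36*U*V (D(U, V) = -36*U*V + ((V + 31) - U) = -36*U*V + ((31 + V) - U) = -36*U*V + (31 + V - U) = 31 + V - U - 36*U*V)
M(N(-1), f) - D(-35, 189) = (-112 + (-1)² - 6*(-1)) - (31 + 189 - 1*(-35) - 36*(-35)*189) = (-112 + 1 + 6) - (31 + 189 + 35 + 238140) = -105 - 1*238395 = -105 - 238395 = -238500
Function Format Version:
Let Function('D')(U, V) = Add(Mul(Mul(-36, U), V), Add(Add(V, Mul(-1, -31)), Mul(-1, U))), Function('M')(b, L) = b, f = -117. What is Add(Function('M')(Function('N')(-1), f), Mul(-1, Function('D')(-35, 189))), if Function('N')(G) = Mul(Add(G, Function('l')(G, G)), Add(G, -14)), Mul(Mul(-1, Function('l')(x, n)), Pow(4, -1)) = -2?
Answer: -238500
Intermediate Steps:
Function('l')(x, n) = 8 (Function('l')(x, n) = Mul(-4, -2) = 8)
Function('N')(G) = Mul(Add(-14, G), Add(8, G)) (Function('N')(G) = Mul(Add(G, 8), Add(G, -14)) = Mul(Add(8, G), Add(-14, G)) = Mul(Add(-14, G), Add(8, G)))
Function('D')(U, V) = Add(31, V, Mul(-1, U), Mul(-36, U, V)) (Function('D')(U, V) = Add(Mul(-36, U, V), Add(Add(V, 31), Mul(-1, U))) = Add(Mul(-36, U, V), Add(Add(31, V), Mul(-1, U))) = Add(Mul(-36, U, V), Add(31, V, Mul(-1, U))) = Add(31, V, Mul(-1, U), Mul(-36, U, V)))
Add(Function('M')(Function('N')(-1), f), Mul(-1, Function('D')(-35, 189))) = Add(Add(-112, Pow(-1, 2), Mul(-6, -1)), Mul(-1, Add(31, 189, Mul(-1, -35), Mul(-36, -35, 189)))) = Add(Add(-112, 1, 6), Mul(-1, Add(31, 189, 35, 238140))) = Add(-105, Mul(-1, 238395)) = Add(-105, -238395) = -238500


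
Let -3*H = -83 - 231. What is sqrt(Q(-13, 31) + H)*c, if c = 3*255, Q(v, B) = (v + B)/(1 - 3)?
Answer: 255*sqrt(861) ≈ 7482.4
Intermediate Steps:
Q(v, B) = -B/2 - v/2 (Q(v, B) = (B + v)/(-2) = (B + v)*(-1/2) = -B/2 - v/2)
c = 765
H = 314/3 (H = -(-83 - 231)/3 = -1/3*(-314) = 314/3 ≈ 104.67)
sqrt(Q(-13, 31) + H)*c = sqrt((-1/2*31 - 1/2*(-13)) + 314/3)*765 = sqrt((-31/2 + 13/2) + 314/3)*765 = sqrt(-9 + 314/3)*765 = sqrt(287/3)*765 = (sqrt(861)/3)*765 = 255*sqrt(861)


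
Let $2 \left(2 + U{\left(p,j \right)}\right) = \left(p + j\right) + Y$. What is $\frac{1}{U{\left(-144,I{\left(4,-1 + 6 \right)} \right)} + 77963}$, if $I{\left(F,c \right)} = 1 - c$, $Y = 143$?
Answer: $\frac{2}{155917} \approx 1.2827 \cdot 10^{-5}$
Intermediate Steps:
$U{\left(p,j \right)} = \frac{139}{2} + \frac{j}{2} + \frac{p}{2}$ ($U{\left(p,j \right)} = -2 + \frac{\left(p + j\right) + 143}{2} = -2 + \frac{\left(j + p\right) + 143}{2} = -2 + \frac{143 + j + p}{2} = -2 + \left(\frac{143}{2} + \frac{j}{2} + \frac{p}{2}\right) = \frac{139}{2} + \frac{j}{2} + \frac{p}{2}$)
$\frac{1}{U{\left(-144,I{\left(4,-1 + 6 \right)} \right)} + 77963} = \frac{1}{\left(\frac{139}{2} + \frac{1 - \left(-1 + 6\right)}{2} + \frac{1}{2} \left(-144\right)\right) + 77963} = \frac{1}{\left(\frac{139}{2} + \frac{1 - 5}{2} - 72\right) + 77963} = \frac{1}{\left(\frac{139}{2} + \frac{1}{2} \left(-4\right) - 72\right) + 77963} = \frac{1}{\left(\frac{139}{2} - 2 - 72\right) + 77963} = \frac{1}{- \frac{9}{2} + 77963} = \frac{1}{\frac{155917}{2}} = \frac{2}{155917}$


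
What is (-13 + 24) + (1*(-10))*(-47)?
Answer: 481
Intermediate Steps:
(-13 + 24) + (1*(-10))*(-47) = 11 - 10*(-47) = 11 + 470 = 481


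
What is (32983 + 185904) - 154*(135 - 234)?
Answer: 234133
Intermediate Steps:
(32983 + 185904) - 154*(135 - 234) = 218887 - 154*(-99) = 218887 + 15246 = 234133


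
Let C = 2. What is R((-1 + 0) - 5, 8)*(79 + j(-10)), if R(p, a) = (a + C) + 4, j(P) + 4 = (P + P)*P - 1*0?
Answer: 3850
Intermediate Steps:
j(P) = -4 + 2*P² (j(P) = -4 + ((P + P)*P - 1*0) = -4 + ((2*P)*P + 0) = -4 + (2*P² + 0) = -4 + 2*P²)
R(p, a) = 6 + a (R(p, a) = (a + 2) + 4 = (2 + a) + 4 = 6 + a)
R((-1 + 0) - 5, 8)*(79 + j(-10)) = (6 + 8)*(79 + (-4 + 2*(-10)²)) = 14*(79 + (-4 + 2*100)) = 14*(79 + (-4 + 200)) = 14*(79 + 196) = 14*275 = 3850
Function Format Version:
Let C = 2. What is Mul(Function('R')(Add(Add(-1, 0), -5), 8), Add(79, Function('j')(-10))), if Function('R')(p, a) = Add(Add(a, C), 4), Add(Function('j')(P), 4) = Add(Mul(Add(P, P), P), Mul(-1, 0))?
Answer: 3850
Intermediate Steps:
Function('j')(P) = Add(-4, Mul(2, Pow(P, 2))) (Function('j')(P) = Add(-4, Add(Mul(Add(P, P), P), Mul(-1, 0))) = Add(-4, Add(Mul(Mul(2, P), P), 0)) = Add(-4, Add(Mul(2, Pow(P, 2)), 0)) = Add(-4, Mul(2, Pow(P, 2))))
Function('R')(p, a) = Add(6, a) (Function('R')(p, a) = Add(Add(a, 2), 4) = Add(Add(2, a), 4) = Add(6, a))
Mul(Function('R')(Add(Add(-1, 0), -5), 8), Add(79, Function('j')(-10))) = Mul(Add(6, 8), Add(79, Add(-4, Mul(2, Pow(-10, 2))))) = Mul(14, Add(79, Add(-4, Mul(2, 100)))) = Mul(14, Add(79, Add(-4, 200))) = Mul(14, Add(79, 196)) = Mul(14, 275) = 3850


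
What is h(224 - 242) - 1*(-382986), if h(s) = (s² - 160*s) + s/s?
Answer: 386191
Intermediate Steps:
h(s) = 1 + s² - 160*s (h(s) = (s² - 160*s) + 1 = 1 + s² - 160*s)
h(224 - 242) - 1*(-382986) = (1 + (224 - 242)² - 160*(224 - 242)) - 1*(-382986) = (1 + (-18)² - 160*(-18)) + 382986 = (1 + 324 + 2880) + 382986 = 3205 + 382986 = 386191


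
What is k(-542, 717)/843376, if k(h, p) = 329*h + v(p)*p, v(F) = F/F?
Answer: -177601/843376 ≈ -0.21058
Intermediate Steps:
v(F) = 1
k(h, p) = p + 329*h (k(h, p) = 329*h + 1*p = 329*h + p = p + 329*h)
k(-542, 717)/843376 = (717 + 329*(-542))/843376 = (717 - 178318)*(1/843376) = -177601*1/843376 = -177601/843376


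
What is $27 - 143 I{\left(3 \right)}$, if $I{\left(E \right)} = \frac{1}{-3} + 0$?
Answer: $\frac{224}{3} \approx 74.667$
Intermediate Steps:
$I{\left(E \right)} = - \frac{1}{3}$ ($I{\left(E \right)} = - \frac{1}{3} + 0 = - \frac{1}{3}$)
$27 - 143 I{\left(3 \right)} = 27 - - \frac{143}{3} = 27 + \frac{143}{3} = \frac{224}{3}$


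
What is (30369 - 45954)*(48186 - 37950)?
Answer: -159528060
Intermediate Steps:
(30369 - 45954)*(48186 - 37950) = -15585*10236 = -159528060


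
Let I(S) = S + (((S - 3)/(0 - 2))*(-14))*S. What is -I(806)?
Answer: -4531332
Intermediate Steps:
I(S) = S + S*(-21 + 7*S) (I(S) = S + (((-3 + S)/(-2))*(-14))*S = S + (((-3 + S)*(-½))*(-14))*S = S + ((3/2 - S/2)*(-14))*S = S + (-21 + 7*S)*S = S + S*(-21 + 7*S))
-I(806) = -806*(-20 + 7*806) = -806*(-20 + 5642) = -806*5622 = -1*4531332 = -4531332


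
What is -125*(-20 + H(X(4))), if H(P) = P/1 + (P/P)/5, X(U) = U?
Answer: 1975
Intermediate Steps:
H(P) = 1/5 + P (H(P) = P*1 + 1*(1/5) = P + 1/5 = 1/5 + P)
-125*(-20 + H(X(4))) = -125*(-20 + (1/5 + 4)) = -125*(-20 + 21/5) = -125*(-79/5) = 1975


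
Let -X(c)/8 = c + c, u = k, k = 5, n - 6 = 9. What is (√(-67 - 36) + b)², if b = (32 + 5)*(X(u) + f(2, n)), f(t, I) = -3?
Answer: (3071 - I*√103)² ≈ 9.4309e+6 - 6.233e+4*I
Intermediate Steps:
n = 15 (n = 6 + 9 = 15)
u = 5
X(c) = -16*c (X(c) = -8*(c + c) = -16*c)
b = -3071 (b = (32 + 5)*(-16*5 - 3) = 37*(-80 - 3) = 37*(-83) = -3071)
(√(-67 - 36) + b)² = (√(-67 - 36) - 3071)² = (√(-103) - 3071)² = (I*√103 - 3071)² = (-3071 + I*√103)²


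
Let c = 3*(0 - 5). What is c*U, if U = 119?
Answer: -1785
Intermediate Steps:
c = -15 (c = 3*(-5) = -15)
c*U = -15*119 = -1785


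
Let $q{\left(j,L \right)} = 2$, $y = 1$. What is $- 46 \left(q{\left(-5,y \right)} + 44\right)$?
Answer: $-2116$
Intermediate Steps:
$- 46 \left(q{\left(-5,y \right)} + 44\right) = - 46 \left(2 + 44\right) = \left(-46\right) 46 = -2116$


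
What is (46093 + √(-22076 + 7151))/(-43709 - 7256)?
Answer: -46093/50965 - I*√597/10193 ≈ -0.9044 - 0.0023971*I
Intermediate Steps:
(46093 + √(-22076 + 7151))/(-43709 - 7256) = (46093 + √(-14925))/(-50965) = (46093 + 5*I*√597)*(-1/50965) = -46093/50965 - I*√597/10193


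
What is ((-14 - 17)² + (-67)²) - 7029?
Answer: -1579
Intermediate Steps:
((-14 - 17)² + (-67)²) - 7029 = ((-31)² + 4489) - 7029 = (961 + 4489) - 7029 = 5450 - 7029 = -1579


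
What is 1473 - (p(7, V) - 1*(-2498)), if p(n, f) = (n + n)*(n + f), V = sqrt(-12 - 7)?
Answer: -1123 - 14*I*sqrt(19) ≈ -1123.0 - 61.025*I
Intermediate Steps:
V = I*sqrt(19) (V = sqrt(-19) = I*sqrt(19) ≈ 4.3589*I)
p(n, f) = 2*n*(f + n) (p(n, f) = (2*n)*(f + n) = 2*n*(f + n))
1473 - (p(7, V) - 1*(-2498)) = 1473 - (2*7*(I*sqrt(19) + 7) - 1*(-2498)) = 1473 - (2*7*(7 + I*sqrt(19)) + 2498) = 1473 - ((98 + 14*I*sqrt(19)) + 2498) = 1473 - (2596 + 14*I*sqrt(19)) = 1473 + (-2596 - 14*I*sqrt(19)) = -1123 - 14*I*sqrt(19)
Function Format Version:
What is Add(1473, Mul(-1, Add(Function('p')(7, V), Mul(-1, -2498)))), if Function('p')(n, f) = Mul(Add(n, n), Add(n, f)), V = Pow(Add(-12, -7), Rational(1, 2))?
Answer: Add(-1123, Mul(-14, I, Pow(19, Rational(1, 2)))) ≈ Add(-1123.0, Mul(-61.025, I))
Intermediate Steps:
V = Mul(I, Pow(19, Rational(1, 2))) (V = Pow(-19, Rational(1, 2)) = Mul(I, Pow(19, Rational(1, 2))) ≈ Mul(4.3589, I))
Function('p')(n, f) = Mul(2, n, Add(f, n)) (Function('p')(n, f) = Mul(Mul(2, n), Add(f, n)) = Mul(2, n, Add(f, n)))
Add(1473, Mul(-1, Add(Function('p')(7, V), Mul(-1, -2498)))) = Add(1473, Mul(-1, Add(Mul(2, 7, Add(Mul(I, Pow(19, Rational(1, 2))), 7)), Mul(-1, -2498)))) = Add(1473, Mul(-1, Add(Mul(2, 7, Add(7, Mul(I, Pow(19, Rational(1, 2))))), 2498))) = Add(1473, Mul(-1, Add(Add(98, Mul(14, I, Pow(19, Rational(1, 2)))), 2498))) = Add(1473, Mul(-1, Add(2596, Mul(14, I, Pow(19, Rational(1, 2)))))) = Add(1473, Add(-2596, Mul(-14, I, Pow(19, Rational(1, 2))))) = Add(-1123, Mul(-14, I, Pow(19, Rational(1, 2))))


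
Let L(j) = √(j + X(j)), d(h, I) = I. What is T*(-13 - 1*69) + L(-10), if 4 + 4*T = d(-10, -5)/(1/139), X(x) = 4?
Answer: 28659/2 + I*√6 ≈ 14330.0 + 2.4495*I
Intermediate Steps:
L(j) = √(4 + j) (L(j) = √(j + 4) = √(4 + j))
T = -699/4 (T = -1 + (-5/(1/139))/4 = -1 + (-5/1/139)/4 = -1 + (-5*139)/4 = -1 + (¼)*(-695) = -1 - 695/4 = -699/4 ≈ -174.75)
T*(-13 - 1*69) + L(-10) = -699*(-13 - 1*69)/4 + √(4 - 10) = -699*(-13 - 69)/4 + √(-6) = -699/4*(-82) + I*√6 = 28659/2 + I*√6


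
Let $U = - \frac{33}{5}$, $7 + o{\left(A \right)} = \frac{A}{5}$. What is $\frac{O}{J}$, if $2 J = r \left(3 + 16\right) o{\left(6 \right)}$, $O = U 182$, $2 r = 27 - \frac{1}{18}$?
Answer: $\frac{432432}{267235} \approx 1.6182$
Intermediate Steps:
$o{\left(A \right)} = -7 + \frac{A}{5}$
$U = - \frac{33}{5}$ ($U = \left(-33\right) \frac{1}{5} = - \frac{33}{5} \approx -6.6$)
$r = \frac{485}{36}$ ($r = \frac{27 - \frac{1}{18}}{2} = \frac{1}{2} \cdot \frac{485}{18} = \frac{485}{36} \approx 13.472$)
$O = - \frac{6006}{5}$ ($O = \left(- \frac{33}{5}\right) 182 = - \frac{6006}{5} \approx -1201.2$)
$J = - \frac{53447}{72}$ ($J = \frac{\frac{485 \left(3 + 16\right)}{36} \left(-7 + \frac{1}{5} \cdot 6\right)}{2} = \frac{\frac{485}{36} \cdot 19 \left(-7 + \frac{6}{5}\right)}{2} = \frac{\frac{9215}{36} \left(- \frac{29}{5}\right)}{2} = \frac{1}{2} \left(- \frac{53447}{36}\right) = - \frac{53447}{72} \approx -742.32$)
$\frac{O}{J} = - \frac{6006}{5 \left(- \frac{53447}{72}\right)} = \left(- \frac{6006}{5}\right) \left(- \frac{72}{53447}\right) = \frac{432432}{267235}$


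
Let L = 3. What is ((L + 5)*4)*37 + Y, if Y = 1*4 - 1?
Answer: 1187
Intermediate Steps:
Y = 3 (Y = 4 - 1 = 3)
((L + 5)*4)*37 + Y = ((3 + 5)*4)*37 + 3 = (8*4)*37 + 3 = 32*37 + 3 = 1184 + 3 = 1187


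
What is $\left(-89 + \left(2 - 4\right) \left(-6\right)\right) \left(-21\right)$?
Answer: $1617$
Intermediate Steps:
$\left(-89 + \left(2 - 4\right) \left(-6\right)\right) \left(-21\right) = \left(-89 - -12\right) \left(-21\right) = \left(-89 + 12\right) \left(-21\right) = \left(-77\right) \left(-21\right) = 1617$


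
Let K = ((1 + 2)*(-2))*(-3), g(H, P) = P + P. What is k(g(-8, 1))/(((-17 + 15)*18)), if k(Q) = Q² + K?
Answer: -11/18 ≈ -0.61111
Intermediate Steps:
g(H, P) = 2*P
K = 18 (K = (3*(-2))*(-3) = -6*(-3) = 18)
k(Q) = 18 + Q² (k(Q) = Q² + 18 = 18 + Q²)
k(g(-8, 1))/(((-17 + 15)*18)) = (18 + (2*1)²)/(((-17 + 15)*18)) = (18 + 2²)/((-2*18)) = (18 + 4)/(-36) = 22*(-1/36) = -11/18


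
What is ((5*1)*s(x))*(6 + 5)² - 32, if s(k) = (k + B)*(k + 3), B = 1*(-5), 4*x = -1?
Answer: -140267/16 ≈ -8766.7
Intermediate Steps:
x = -¼ (x = (¼)*(-1) = -¼ ≈ -0.25000)
B = -5
s(k) = (-5 + k)*(3 + k) (s(k) = (k - 5)*(k + 3) = (-5 + k)*(3 + k))
((5*1)*s(x))*(6 + 5)² - 32 = ((5*1)*(-15 + (-¼)² - 2*(-¼)))*(6 + 5)² - 32 = (5*(-15 + 1/16 + ½))*11² - 32 = (5*(-231/16))*121 - 32 = -1155/16*121 - 32 = -139755/16 - 32 = -140267/16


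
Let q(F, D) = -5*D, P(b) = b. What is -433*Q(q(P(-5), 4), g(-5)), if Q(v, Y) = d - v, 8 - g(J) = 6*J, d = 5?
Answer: -10825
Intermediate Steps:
g(J) = 8 - 6*J
Q(v, Y) = 5 - v
-433*Q(q(P(-5), 4), g(-5)) = -433*(5 - (-5)*4) = -433*(5 - 1*(-20)) = -433*(5 + 20) = -433*25 = -10825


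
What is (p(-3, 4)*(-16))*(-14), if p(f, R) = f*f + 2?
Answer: 2464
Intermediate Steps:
p(f, R) = 2 + f² (p(f, R) = f² + 2 = 2 + f²)
(p(-3, 4)*(-16))*(-14) = ((2 + (-3)²)*(-16))*(-14) = ((2 + 9)*(-16))*(-14) = (11*(-16))*(-14) = -176*(-14) = 2464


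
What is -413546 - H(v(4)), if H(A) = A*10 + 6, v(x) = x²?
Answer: -413712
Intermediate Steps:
H(A) = 6 + 10*A (H(A) = 10*A + 6 = 6 + 10*A)
-413546 - H(v(4)) = -413546 - (6 + 10*4²) = -413546 - (6 + 10*16) = -413546 - (6 + 160) = -413546 - 1*166 = -413546 - 166 = -413712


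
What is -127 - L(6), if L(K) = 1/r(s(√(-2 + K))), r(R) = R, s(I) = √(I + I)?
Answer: -255/2 ≈ -127.50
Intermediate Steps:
s(I) = √2*√I (s(I) = √(2*I) = √2*√I)
L(K) = √2/(2*(-2 + K)^(¼)) (L(K) = 1/(√2*√(√(-2 + K))) = 1/(√2*(-2 + K)^(¼)) = √2/(2*(-2 + K)^(¼)))
-127 - L(6) = -127 - √2/(2*(-2 + 6)^(¼)) = -127 - √2/(2*4^(¼)) = -127 - √2*√2/2/2 = -127 - 1*½ = -127 - ½ = -255/2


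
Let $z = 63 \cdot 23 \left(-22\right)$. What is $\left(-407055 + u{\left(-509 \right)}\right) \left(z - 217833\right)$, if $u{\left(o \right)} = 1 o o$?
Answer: $36950735514$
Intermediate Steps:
$z = -31878$ ($z = 1449 \left(-22\right) = -31878$)
$u{\left(o \right)} = o^{2}$ ($u{\left(o \right)} = o o = o^{2}$)
$\left(-407055 + u{\left(-509 \right)}\right) \left(z - 217833\right) = \left(-407055 + \left(-509\right)^{2}\right) \left(-31878 - 217833\right) = \left(-407055 + 259081\right) \left(-249711\right) = \left(-147974\right) \left(-249711\right) = 36950735514$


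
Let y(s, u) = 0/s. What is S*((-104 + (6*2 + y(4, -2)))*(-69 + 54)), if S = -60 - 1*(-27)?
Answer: -45540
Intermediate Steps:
y(s, u) = 0
S = -33 (S = -60 + 27 = -33)
S*((-104 + (6*2 + y(4, -2)))*(-69 + 54)) = -33*(-104 + (6*2 + 0))*(-69 + 54) = -33*(-104 + (12 + 0))*(-15) = -33*(-104 + 12)*(-15) = -(-3036)*(-15) = -33*1380 = -45540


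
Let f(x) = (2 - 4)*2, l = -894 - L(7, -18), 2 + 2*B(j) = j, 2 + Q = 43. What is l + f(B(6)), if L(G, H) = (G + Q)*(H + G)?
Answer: -370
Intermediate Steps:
Q = 41 (Q = -2 + 43 = 41)
L(G, H) = (41 + G)*(G + H) (L(G, H) = (G + 41)*(H + G) = (41 + G)*(G + H))
B(j) = -1 + j/2
l = -366 (l = -894 - (7² + 41*7 + 41*(-18) + 7*(-18)) = -894 - (49 + 287 - 738 - 126) = -894 - 1*(-528) = -894 + 528 = -366)
f(x) = -4 (f(x) = -2*2 = -4)
l + f(B(6)) = -366 - 4 = -370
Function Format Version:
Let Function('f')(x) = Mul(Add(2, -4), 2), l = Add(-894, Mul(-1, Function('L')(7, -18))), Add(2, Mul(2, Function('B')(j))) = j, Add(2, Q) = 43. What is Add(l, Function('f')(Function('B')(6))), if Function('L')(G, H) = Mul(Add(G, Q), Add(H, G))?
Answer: -370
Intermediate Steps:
Q = 41 (Q = Add(-2, 43) = 41)
Function('L')(G, H) = Mul(Add(41, G), Add(G, H)) (Function('L')(G, H) = Mul(Add(G, 41), Add(H, G)) = Mul(Add(41, G), Add(G, H)))
Function('B')(j) = Add(-1, Mul(Rational(1, 2), j))
l = -366 (l = Add(-894, Mul(-1, Add(Pow(7, 2), Mul(41, 7), Mul(41, -18), Mul(7, -18)))) = Add(-894, Mul(-1, Add(49, 287, -738, -126))) = Add(-894, Mul(-1, -528)) = Add(-894, 528) = -366)
Function('f')(x) = -4 (Function('f')(x) = Mul(-2, 2) = -4)
Add(l, Function('f')(Function('B')(6))) = Add(-366, -4) = -370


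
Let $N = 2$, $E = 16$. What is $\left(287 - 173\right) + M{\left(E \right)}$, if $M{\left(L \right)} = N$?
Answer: $116$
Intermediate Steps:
$M{\left(L \right)} = 2$
$\left(287 - 173\right) + M{\left(E \right)} = \left(287 - 173\right) + 2 = 114 + 2 = 116$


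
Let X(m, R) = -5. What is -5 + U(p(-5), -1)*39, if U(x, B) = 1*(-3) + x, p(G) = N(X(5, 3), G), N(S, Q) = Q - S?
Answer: -122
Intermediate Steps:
p(G) = 5 + G (p(G) = G - 1*(-5) = G + 5 = 5 + G)
U(x, B) = -3 + x
-5 + U(p(-5), -1)*39 = -5 + (-3 + (5 - 5))*39 = -5 + (-3 + 0)*39 = -5 - 3*39 = -5 - 117 = -122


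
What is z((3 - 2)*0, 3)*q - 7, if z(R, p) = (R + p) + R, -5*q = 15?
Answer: -16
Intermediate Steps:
q = -3 (q = -⅕*15 = -3)
z(R, p) = p + 2*R
z((3 - 2)*0, 3)*q - 7 = (3 + 2*((3 - 2)*0))*(-3) - 7 = (3 + 2*(1*0))*(-3) - 7 = (3 + 2*0)*(-3) - 7 = (3 + 0)*(-3) - 7 = 3*(-3) - 7 = -9 - 7 = -16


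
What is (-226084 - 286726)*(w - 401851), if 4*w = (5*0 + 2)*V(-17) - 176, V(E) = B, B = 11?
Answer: 206092954495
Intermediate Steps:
V(E) = 11
w = -77/2 (w = ((5*0 + 2)*11 - 176)/4 = ((0 + 2)*11 - 176)/4 = (2*11 - 176)/4 = (22 - 176)/4 = (1/4)*(-154) = -77/2 ≈ -38.500)
(-226084 - 286726)*(w - 401851) = (-226084 - 286726)*(-77/2 - 401851) = -512810*(-803779/2) = 206092954495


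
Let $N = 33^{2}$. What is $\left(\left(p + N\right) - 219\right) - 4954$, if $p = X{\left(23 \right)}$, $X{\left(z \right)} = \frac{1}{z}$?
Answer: $- \frac{93931}{23} \approx -4084.0$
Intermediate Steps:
$N = 1089$
$p = \frac{1}{23} \approx 0.043478$
$\left(\left(p + N\right) - 219\right) - 4954 = \left(\left(\frac{1}{23} + 1089\right) - 219\right) - 4954 = \left(\frac{25048}{23} - 219\right) - 4954 = \frac{20011}{23} - 4954 = - \frac{93931}{23}$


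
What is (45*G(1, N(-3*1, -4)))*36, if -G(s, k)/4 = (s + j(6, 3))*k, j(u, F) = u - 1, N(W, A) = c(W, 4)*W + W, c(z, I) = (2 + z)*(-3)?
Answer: 466560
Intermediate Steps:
c(z, I) = -6 - 3*z
N(W, A) = W + W*(-6 - 3*W) (N(W, A) = (-6 - 3*W)*W + W = W*(-6 - 3*W) + W = W + W*(-6 - 3*W))
j(u, F) = -1 + u
G(s, k) = -4*k*(5 + s) (G(s, k) = -4*(s + (-1 + 6))*k = -4*(s + 5)*k = -4*(5 + s)*k = -4*k*(5 + s))
(45*G(1, N(-3*1, -4)))*36 = (45*(-4*(-(-3*1)*(5 + 3*(-3*1)))*(5 + 1)))*36 = (45*(-4*(-1*(-3)*(5 + 3*(-3)))*6))*36 = (45*(-4*(-1*(-3)*(5 - 9))*6))*36 = (45*(-4*(-1*(-3)*(-4))*6))*36 = (45*(-4*(-12)*6))*36 = (45*288)*36 = 12960*36 = 466560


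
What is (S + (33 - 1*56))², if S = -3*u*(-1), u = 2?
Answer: 289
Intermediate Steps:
S = 6 (S = -3*2*(-1) = -6*(-1) = 6)
(S + (33 - 1*56))² = (6 + (33 - 1*56))² = (6 + (33 - 56))² = (6 - 23)² = (-17)² = 289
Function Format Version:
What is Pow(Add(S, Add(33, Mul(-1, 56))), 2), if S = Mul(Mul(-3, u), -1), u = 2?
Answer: 289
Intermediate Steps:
S = 6 (S = Mul(Mul(-3, 2), -1) = Mul(-6, -1) = 6)
Pow(Add(S, Add(33, Mul(-1, 56))), 2) = Pow(Add(6, Add(33, Mul(-1, 56))), 2) = Pow(Add(6, Add(33, -56)), 2) = Pow(Add(6, -23), 2) = Pow(-17, 2) = 289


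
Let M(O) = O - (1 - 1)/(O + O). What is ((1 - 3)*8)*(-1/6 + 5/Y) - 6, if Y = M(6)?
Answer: -50/3 ≈ -16.667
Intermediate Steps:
M(O) = O (M(O) = O - 0/(2*O) = O - 0*1/(2*O) = O - 1*0 = O + 0 = O)
Y = 6
((1 - 3)*8)*(-1/6 + 5/Y) - 6 = ((1 - 3)*8)*(-1/6 + 5/6) - 6 = (-2*8)*(-1*1/6 + 5*(1/6)) - 6 = -16*(-1/6 + 5/6) - 6 = -16*2/3 - 6 = -32/3 - 6 = -50/3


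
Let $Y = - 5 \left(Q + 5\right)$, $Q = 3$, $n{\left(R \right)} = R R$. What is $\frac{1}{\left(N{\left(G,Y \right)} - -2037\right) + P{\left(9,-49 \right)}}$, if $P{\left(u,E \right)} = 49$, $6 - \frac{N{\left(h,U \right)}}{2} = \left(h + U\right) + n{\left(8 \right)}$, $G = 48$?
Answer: $\frac{1}{1954} \approx 0.00051177$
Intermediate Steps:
$n{\left(R \right)} = R^{2}$
$Y = -40$ ($Y = - 5 \left(3 + 5\right) = \left(-5\right) 8 = -40$)
$N{\left(h,U \right)} = -116 - 2 U - 2 h$ ($N{\left(h,U \right)} = 12 - 2 \left(\left(h + U\right) + 8^{2}\right) = 12 - 2 \left(\left(U + h\right) + 64\right) = 12 - 2 \left(64 + U + h\right) = 12 - \left(128 + 2 U + 2 h\right) = -116 - 2 U - 2 h$)
$\frac{1}{\left(N{\left(G,Y \right)} - -2037\right) + P{\left(9,-49 \right)}} = \frac{1}{\left(\left(-116 - -80 - 96\right) - -2037\right) + 49} = \frac{1}{\left(\left(-116 + 80 - 96\right) + 2037\right) + 49} = \frac{1}{\left(-132 + 2037\right) + 49} = \frac{1}{1905 + 49} = \frac{1}{1954}$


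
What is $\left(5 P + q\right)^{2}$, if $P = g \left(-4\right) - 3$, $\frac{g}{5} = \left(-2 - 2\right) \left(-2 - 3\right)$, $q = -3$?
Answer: $4072324$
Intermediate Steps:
$g = 100$ ($g = 5 \left(-2 - 2\right) \left(-2 - 3\right) = 5 \left(\left(-4\right) \left(-5\right)\right) = 5 \cdot 20 = 100$)
$P = -403$ ($P = 100 \left(-4\right) - 3 = -400 - 3 = -403$)
$\left(5 P + q\right)^{2} = \left(5 \left(-403\right) - 3\right)^{2} = \left(-2015 - 3\right)^{2} = \left(-2018\right)^{2} = 4072324$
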